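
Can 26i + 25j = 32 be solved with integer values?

Step 1: Compute gcd(26, 25).
gcd(26, 25) = 1

Step 2: Check divisibility.
Does 1 divide 32? 32 = 1 x 32, so yes.

By the theorem on linear Diophantine equations, 26i + 25j = 32 has integer solutions if and only if gcd(26, 25) divides 32. Since 1 | 32, solutions exist.

Yes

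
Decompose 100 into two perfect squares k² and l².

We need to find integers k, l > 0 such that k² + l² = 100.
Trying k = 6: l² = 100 - 6² = 100 - 36 = 64
l = 8
Check: 6² + 8² = 36 + 64 = 100 ✓

100 = 6² + 8²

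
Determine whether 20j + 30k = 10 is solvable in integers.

Step 1: Compute gcd(20, 30).
gcd(20, 30) = 10

Step 2: Check divisibility.
Does 10 divide 10? 10 = 10 x 1, so yes.

By the theorem on linear Diophantine equations, 20j + 30k = 10 has integer solutions if and only if gcd(20, 30) divides 10. Since 10 | 10, solutions exist.

Yes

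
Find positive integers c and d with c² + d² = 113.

We need to find integers c, d > 0 such that c² + d² = 113.
Trying c = 7: d² = 113 - 7² = 113 - 49 = 64
d = 8
Check: 7² + 8² = 49 + 64 = 113 ✓

113 = 7² + 8²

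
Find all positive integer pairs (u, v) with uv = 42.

The positive divisors of 42 are: 1, 2, 3, 6, 7, 14, 21, 42.
Each divisor d gives the pair (d, 42/d):
(1, 42), (2, 21), (3, 14), (6, 7), (7, 6), (14, 3), (21, 2), (42, 1)

(1, 42), (2, 21), (3, 14), (6, 7), (7, 6), (14, 3), (21, 2), (42, 1)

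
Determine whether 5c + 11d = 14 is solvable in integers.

Step 1: Compute gcd(5, 11).
gcd(5, 11) = 1

Step 2: Check divisibility.
Does 1 divide 14? 14 = 1 x 14, so yes.

By the theorem on linear Diophantine equations, 5c + 11d = 14 has integer solutions if and only if gcd(5, 11) divides 14. Since 1 | 14, solutions exist.

Yes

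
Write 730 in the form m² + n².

We need to find integers m, n > 0 such that m² + n² = 730.
Trying m = 1: n² = 730 - 1² = 730 - 1 = 729
n = 27
Check: 1² + 27² = 1 + 729 = 730 ✓

730 = 1² + 27²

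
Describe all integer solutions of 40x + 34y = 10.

Step 1: Compute gcd(40, 34) = 2.
Since 2 divides 10, solutions exist.

Step 2: Find a particular solution using extended Euclidean algorithm.
We get x₀ = 30, y₀ = -35.
Check: 40*30 + 34*-35 = 10 = 10 ✓

Step 3: Write the general solution.
x = 30 + (34/2)t = 30 + 17t
y = -35 - (40/2)t = -35 - 20t
for any integer t.

x = 30 + 17t, y = -35 - 20t for integer t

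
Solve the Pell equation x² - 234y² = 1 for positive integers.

We seek the smallest positive integers (x, y) with x² - 234y² = 1, i.e., x² = 234y² + 1.
Try successive y values:
y = 1: x² = 234·1² + 1 = 235, not a perfect square
y = 2: x² = 234·2² + 1 = 937, not a perfect square
y = 3: x² = 234·3² + 1 = 2107, not a perfect square
... continuing the search (or via continued fractions) ...
y = 340: x² = 234·340² + 1 = 27050401, x = 5201 ✓

Verify: 5201² - 234·340² = 27050401 - 27050400 = 1 ✓

x = 5201, y = 340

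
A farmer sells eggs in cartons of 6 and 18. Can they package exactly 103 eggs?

We need non-negative a, b with 6a + 18b = 103.
gcd(6, 18) = 6, and 6 does not divide 103.
No integer solutions exist.

No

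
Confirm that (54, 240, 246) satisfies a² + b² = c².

Compute a² + b² = 54² + 240² = 2916 + 57600 = 60516
Compute c² = 246² = 60516
Since 60516 = 60516, confirmed.

Yes, it is a Pythagorean triple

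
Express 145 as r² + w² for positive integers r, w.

We need to find integers r, w > 0 such that r² + w² = 145.
Trying r = 1: w² = 145 - 1² = 145 - 1 = 144
w = 12
Check: 1² + 12² = 1 + 144 = 145 ✓

145 = 1² + 12²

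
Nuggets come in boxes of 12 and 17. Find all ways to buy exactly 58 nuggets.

We need non-negative integers (x, y) with 12x + 17y = 58.
For each x in 0..4, check if 58 - 12x is a non-negative multiple of 17.
x = 2: 17y = 34, y = 2 ✓

(2 boxes of 12, 2 boxes of 17)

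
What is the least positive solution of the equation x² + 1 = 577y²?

We need x² = 577y² - 1. Try successive y:
y = 1: x² = 577·1² - 1 = 576 = 24² ✓
Check: 24² - 577·1² = 576 - 577 = -1 ✓

x = 24, y = 1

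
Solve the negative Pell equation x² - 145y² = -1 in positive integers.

We need x² = 145y² - 1. Try successive y:
y = 1: x² = 145·1² - 1 = 144 = 12² ✓
Check: 12² - 145·1² = 144 - 145 = -1 ✓

x = 12, y = 1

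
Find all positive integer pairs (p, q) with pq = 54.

The positive divisors of 54 are: 1, 2, 3, 6, 9, 18, 27, 54.
Each divisor d gives the pair (d, 54/d):
(1, 54), (2, 27), (3, 18), (6, 9), (9, 6), (18, 3), (27, 2), (54, 1)

(1, 54), (2, 27), (3, 18), (6, 9), (9, 6), (18, 3), (27, 2), (54, 1)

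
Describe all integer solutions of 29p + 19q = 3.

Step 1: Compute gcd(29, 19) = 1.
Since 1 divides 3, solutions exist.

Step 2: Find a particular solution using extended Euclidean algorithm.
We get p₀ = 6, q₀ = -9.
Check: 29*6 + 19*-9 = 3 = 3 ✓

Step 3: Write the general solution.
p = 6 + (19/1)t = 6 + 19t
q = -9 - (29/1)t = -9 - 29t
for any integer t.

p = 6 + 19t, q = -9 - 29t for integer t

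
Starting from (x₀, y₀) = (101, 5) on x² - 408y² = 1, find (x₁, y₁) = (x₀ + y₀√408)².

Solutions to x² - Dy² = 1 are generated by powers of (x₀ + y₀√D).
The next solution satisfies x₁ + y₁√408 = (x₀ + y₀√408)², giving:
x₁ = x₀² + 408y₀² = 101² + 408·5² = 10201 + 10200 = 20401
y₁ = 2x₀y₀ = 2·101·5 = 1010

Verify: 20401² - 408·1010² = 416200801 - 416200800 = 1 ✓

x = 20401, y = 1010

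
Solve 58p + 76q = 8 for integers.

Step 1: Check solvability.
gcd(58, 76) = 2
Since 2 divides 8, solutions exist.

Step 2: Apply extended Euclidean algorithm to find gcd.
We find integers such that 58*x0 + 76*y0 = 2

Step 3: Scale the particular solution.
Multiply by 8/2 = 4:
p = -68, q = 52

Step 4: Verify.
58*(-68) + 76*(52) = 8 = 8 ✓

p = -68, q = 52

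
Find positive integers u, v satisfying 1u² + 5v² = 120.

Try small values of u and check whether (120 - 1u²)/5 is a perfect square.
u = 10: 1·10² = 100, so 5v² = 120 - 100 = 20, giving v² = 4, v = 2.
Check: 1·10² + 5·2² = 100 + 20 = 120 ✓

u = 10, v = 2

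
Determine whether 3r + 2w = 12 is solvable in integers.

Step 1: Compute gcd(3, 2).
gcd(3, 2) = 1

Step 2: Check divisibility.
Does 1 divide 12? 12 = 1 x 12, so yes.

By the theorem on linear Diophantine equations, 3r + 2w = 12 has integer solutions if and only if gcd(3, 2) divides 12. Since 1 | 12, solutions exist.

Yes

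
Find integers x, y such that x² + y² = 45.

We need to find integers x, y > 0 such that x² + y² = 45.
Trying x = 3: y² = 45 - 3² = 45 - 9 = 36
y = 6
Check: 3² + 6² = 9 + 36 = 45 ✓

45 = 3² + 6²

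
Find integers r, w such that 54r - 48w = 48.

Step 1: Check solvability.
gcd(54, 48) = 6
Since 6 divides 48, solutions exist.

Step 2: Apply extended Euclidean algorithm to find gcd.
We find integers such that 54*x0 + 48*y0 = 6

Step 3: Scale the particular solution.
Multiply by 48/6 = 8:
r = 8, w = 8

Step 4: Verify.
54*(8) - 48*(8) = 48 = 48 ✓

r = 8, w = 8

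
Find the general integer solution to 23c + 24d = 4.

Step 1: Compute gcd(23, 24) = 1.
Since 1 divides 4, solutions exist.

Step 2: Find a particular solution using extended Euclidean algorithm.
We get c₀ = -4, d₀ = 4.
Check: 23*-4 + 24*4 = 4 = 4 ✓

Step 3: Write the general solution.
c = -4 + (24/1)t = -4 + 24t
d = 4 - (23/1)t = 4 - 23t
for any integer t.

c = -4 + 24t, d = 4 - 23t for integer t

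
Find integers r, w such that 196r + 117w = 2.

Step 1: Check solvability.
gcd(196, 117) = 1
Since 1 divides 2, solutions exist.

Step 2: Apply extended Euclidean algorithm to find gcd.
We find integers such that 196*x0 + 117*y0 = 1

Step 3: Scale the particular solution.
Multiply by 2/1 = 2:
r = 80, w = -134

Step 4: Verify.
196*(80) + 117*(-134) = 2 = 2 ✓

r = 80, w = -134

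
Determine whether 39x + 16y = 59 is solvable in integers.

Step 1: Compute gcd(39, 16).
gcd(39, 16) = 1

Step 2: Check divisibility.
Does 1 divide 59? 59 = 1 x 59, so yes.

By the theorem on linear Diophantine equations, 39x + 16y = 59 has integer solutions if and only if gcd(39, 16) divides 59. Since 1 | 59, solutions exist.

Yes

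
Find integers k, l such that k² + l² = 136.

We need to find integers k, l > 0 such that k² + l² = 136.
Trying k = 6: l² = 136 - 6² = 136 - 36 = 100
l = 10
Check: 6² + 10² = 36 + 100 = 136 ✓

136 = 6² + 10²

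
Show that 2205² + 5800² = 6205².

Compute a² + b² = 2205² + 5800² = 4862025 + 33640000 = 38502025
Compute c² = 6205² = 38502025
Since 38502025 = 38502025, confirmed.

Yes, it is a Pythagorean triple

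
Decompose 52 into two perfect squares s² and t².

We need to find integers s, t > 0 such that s² + t² = 52.
Trying s = 4: t² = 52 - 4² = 52 - 16 = 36
t = 6
Check: 4² + 6² = 16 + 36 = 52 ✓

52 = 4² + 6²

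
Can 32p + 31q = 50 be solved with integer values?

Step 1: Compute gcd(32, 31).
gcd(32, 31) = 1

Step 2: Check divisibility.
Does 1 divide 50? 50 = 1 x 50, so yes.

By the theorem on linear Diophantine equations, 32p + 31q = 50 has integer solutions if and only if gcd(32, 31) divides 50. Since 1 | 50, solutions exist.

Yes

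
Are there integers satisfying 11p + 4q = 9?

Step 1: Compute gcd(11, 4).
gcd(11, 4) = 1

Step 2: Check divisibility.
Does 1 divide 9? 9 = 1 x 9, so yes.

By the theorem on linear Diophantine equations, 11p + 4q = 9 has integer solutions if and only if gcd(11, 4) divides 9. Since 1 | 9, solutions exist.

Yes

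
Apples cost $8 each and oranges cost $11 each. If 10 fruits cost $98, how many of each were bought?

Let a = apples, o = oranges.
a + o = 10
8a + 11o = 98
Substitute o = 10 - a:
8a + 11(10 - a) = 98
(8 - 11)a = 98 - 110
-3a = -12
a = 4, o = 10 - 4 = 6

Apples: 4, Oranges: 6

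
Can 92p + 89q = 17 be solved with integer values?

Step 1: Compute gcd(92, 89).
gcd(92, 89) = 1

Step 2: Check divisibility.
Does 1 divide 17? 17 = 1 x 17, so yes.

By the theorem on linear Diophantine equations, 92p + 89q = 17 has integer solutions if and only if gcd(92, 89) divides 17. Since 1 | 17, solutions exist.

Yes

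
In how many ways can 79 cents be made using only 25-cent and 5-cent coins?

We need non-negative integers (x, y) with 25x + 5y = 79.
For each x from 0 to 3, check if (79 - 25x) is a non-negative multiple of 5.
Solutions (x, y): none
Count: 0

0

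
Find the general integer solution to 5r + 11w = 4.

Step 1: Compute gcd(5, 11) = 1.
Since 1 divides 4, solutions exist.

Step 2: Find a particular solution using extended Euclidean algorithm.
We get r₀ = -8, w₀ = 4.
Check: 5*-8 + 11*4 = 4 = 4 ✓

Step 3: Write the general solution.
r = -8 + (11/1)t = -8 + 11t
w = 4 - (5/1)t = 4 - 5t
for any integer t.

r = -8 + 11t, w = 4 - 5t for integer t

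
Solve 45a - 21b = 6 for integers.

Step 1: Check solvability.
gcd(45, 21) = 3
Since 3 divides 6, solutions exist.

Step 2: Apply extended Euclidean algorithm to find gcd.
We find integers such that 45*x0 + 21*y0 = 3

Step 3: Scale the particular solution.
Multiply by 6/3 = 2:
a = 2, b = 4

Step 4: Verify.
45*(2) - 21*(4) = 6 = 6 ✓

a = 2, b = 4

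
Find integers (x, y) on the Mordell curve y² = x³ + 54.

Try small integer x values and check whether x³ + 54 is a perfect square.
x = 3: x³ + 54 = 3³ + 54 = 27 + 54 = 81
Is 81 a perfect square? 9² = 81 ✓
So (x, y) = (3, 9) is a solution.

x = 3, y = 9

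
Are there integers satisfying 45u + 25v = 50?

Step 1: Compute gcd(45, 25).
gcd(45, 25) = 5

Step 2: Check divisibility.
Does 5 divide 50? 50 = 5 x 10, so yes.

By the theorem on linear Diophantine equations, 45u + 25v = 50 has integer solutions if and only if gcd(45, 25) divides 50. Since 5 | 50, solutions exist.

Yes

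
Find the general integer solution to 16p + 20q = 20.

Step 1: Compute gcd(16, 20) = 4.
Since 4 divides 20, solutions exist.

Step 2: Find a particular solution using extended Euclidean algorithm.
We get p₀ = -5, q₀ = 5.
Check: 16*-5 + 20*5 = 20 = 20 ✓

Step 3: Write the general solution.
p = -5 + (20/4)t = -5 + 5t
q = 5 - (16/4)t = 5 - 4t
for any integer t.

p = -5 + 5t, q = 5 - 4t for integer t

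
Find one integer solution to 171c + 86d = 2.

Step 1: Check solvability.
gcd(171, 86) = 1
Since 1 divides 2, solutions exist.

Step 2: Apply extended Euclidean algorithm to find gcd.
We find integers such that 171*x0 + 86*y0 = 1

Step 3: Scale the particular solution.
Multiply by 2/1 = 2:
c = -2, d = 4

Step 4: Verify.
171*(-2) + 86*(4) = 2 = 2 ✓

c = -2, d = 4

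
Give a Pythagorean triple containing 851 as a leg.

We need the other leg and hypotenuse such that 851² + x² = c².
Take x = 420, c = 949: 851² + 420² = 724201 + 176400 = 900601 = 949² ✓
Triple: (851, 420, 949)

(851, 420, 949)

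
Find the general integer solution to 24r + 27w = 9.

Step 1: Compute gcd(24, 27) = 3.
Since 3 divides 9, solutions exist.

Step 2: Find a particular solution using extended Euclidean algorithm.
We get r₀ = -3, w₀ = 3.
Check: 24*-3 + 27*3 = 9 = 9 ✓

Step 3: Write the general solution.
r = -3 + (27/3)t = -3 + 9t
w = 3 - (24/3)t = 3 - 8t
for any integer t.

r = -3 + 9t, w = 3 - 8t for integer t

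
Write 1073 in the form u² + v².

We need to find integers u, v > 0 such that u² + v² = 1073.
Trying u = 7: v² = 1073 - 7² = 1073 - 49 = 1024
v = 32
Check: 7² + 32² = 49 + 1024 = 1073 ✓

1073 = 7² + 32²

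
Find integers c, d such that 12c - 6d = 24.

Step 1: Check solvability.
gcd(12, 6) = 6
Since 6 divides 24, solutions exist.

Step 2: Apply extended Euclidean algorithm to find gcd.
We find integers such that 12*x0 + 6*y0 = 6

Step 3: Scale the particular solution.
Multiply by 24/6 = 4:
c = 0, d = -4

Step 4: Verify.
12*(0) - 6*(-4) = 24 = 24 ✓

c = 0, d = -4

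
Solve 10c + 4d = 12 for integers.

Step 1: Check solvability.
gcd(10, 4) = 2
Since 2 divides 12, solutions exist.

Step 2: Apply extended Euclidean algorithm to find gcd.
We find integers such that 10*x0 + 4*y0 = 2

Step 3: Scale the particular solution.
Multiply by 12/2 = 6:
c = 6, d = -12

Step 4: Verify.
10*(6) + 4*(-12) = 12 = 12 ✓

c = 6, d = -12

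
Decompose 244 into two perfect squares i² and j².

We need to find integers i, j > 0 such that i² + j² = 244.
Trying i = 10: j² = 244 - 10² = 244 - 100 = 144
j = 12
Check: 10² + 12² = 100 + 144 = 244 ✓

244 = 10² + 12²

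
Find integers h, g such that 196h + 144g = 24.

Step 1: Check solvability.
gcd(196, 144) = 4
Since 4 divides 24, solutions exist.

Step 2: Apply extended Euclidean algorithm to find gcd.
We find integers such that 196*x0 + 144*y0 = 4

Step 3: Scale the particular solution.
Multiply by 24/4 = 6:
h = -66, g = 90

Step 4: Verify.
196*(-66) + 144*(90) = 24 = 24 ✓

h = -66, g = 90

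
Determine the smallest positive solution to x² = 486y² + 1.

We seek the smallest positive integers (x, y) with x² - 486y² = 1, i.e., x² = 486y² + 1.
Try successive y values:
y = 1: x² = 486·1² + 1 = 487, not a perfect square
y = 2: x² = 486·2² + 1 = 1945, not a perfect square
y = 3: x² = 486·3² + 1 = 4375, not a perfect square
... continuing the search (or via continued fractions) ...
y = 22: x² = 486·22² + 1 = 235225, x = 485 ✓

Verify: 485² - 486·22² = 235225 - 235224 = 1 ✓

x = 485, y = 22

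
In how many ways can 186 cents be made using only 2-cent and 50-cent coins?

We need non-negative integers (x, y) with 2x + 50y = 186.
For each x from 0 to 93, check if (186 - 2x) is a non-negative multiple of 50.
Solutions (x, y): (18,3), (43,2), (68,1), (93,0)
Count: 4

4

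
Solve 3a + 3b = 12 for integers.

Step 1: Check solvability.
gcd(3, 3) = 3
Since 3 divides 12, solutions exist.

Step 2: Apply extended Euclidean algorithm to find gcd.
We find integers such that 3*x0 + 3*y0 = 3

Step 3: Scale the particular solution.
Multiply by 12/3 = 4:
a = 0, b = 4

Step 4: Verify.
3*(0) + 3*(4) = 12 = 12 ✓

a = 0, b = 4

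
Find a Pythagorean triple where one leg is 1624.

We need the other leg and hypotenuse such that 1624² + x² = c².
Take x = 1290, c = 2074: 1624² + 1290² = 2637376 + 1664100 = 4301476 = 2074² ✓
Triple: (1290, 1624, 2074)

(1290, 1624, 2074)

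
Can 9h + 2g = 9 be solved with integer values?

Step 1: Compute gcd(9, 2).
gcd(9, 2) = 1

Step 2: Check divisibility.
Does 1 divide 9? 9 = 1 x 9, so yes.

By the theorem on linear Diophantine equations, 9h + 2g = 9 has integer solutions if and only if gcd(9, 2) divides 9. Since 1 | 9, solutions exist.

Yes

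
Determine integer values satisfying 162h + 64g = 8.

Step 1: Check solvability.
gcd(162, 64) = 2
Since 2 divides 8, solutions exist.

Step 2: Apply extended Euclidean algorithm to find gcd.
We find integers such that 162*x0 + 64*y0 = 2

Step 3: Scale the particular solution.
Multiply by 8/2 = 4:
h = -60, g = 152

Step 4: Verify.
162*(-60) + 64*(152) = 8 = 8 ✓

h = -60, g = 152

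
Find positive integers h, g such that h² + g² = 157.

Search for h with 157 - h² a perfect square.
h = 6: 157 - 6² = 157 - 36 = 121 = 11² ✓
So h = 6, g = 11.

h = 6, g = 11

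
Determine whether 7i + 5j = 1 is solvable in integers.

Step 1: Compute gcd(7, 5).
gcd(7, 5) = 1

Step 2: Check divisibility.
Does 1 divide 1? 1 = 1 x 1, so yes.

By the theorem on linear Diophantine equations, 7i + 5j = 1 has integer solutions if and only if gcd(7, 5) divides 1. Since 1 | 1, solutions exist.

Yes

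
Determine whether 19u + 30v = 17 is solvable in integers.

Step 1: Compute gcd(19, 30).
gcd(19, 30) = 1

Step 2: Check divisibility.
Does 1 divide 17? 17 = 1 x 17, so yes.

By the theorem on linear Diophantine equations, 19u + 30v = 17 has integer solutions if and only if gcd(19, 30) divides 17. Since 1 | 17, solutions exist.

Yes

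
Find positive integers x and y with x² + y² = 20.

We need to find integers x, y > 0 such that x² + y² = 20.
Trying x = 2: y² = 20 - 2² = 20 - 4 = 16
y = 4
Check: 2² + 4² = 4 + 16 = 20 ✓

20 = 2² + 4²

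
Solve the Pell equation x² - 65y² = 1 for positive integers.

We seek the smallest positive integers (x, y) with x² - 65y² = 1, i.e., x² = 65y² + 1.
Try successive y values:
y = 1: x² = 65·1² + 1 = 66, not a perfect square
y = 2: x² = 65·2² + 1 = 261, not a perfect square
y = 3: x² = 65·3² + 1 = 586, not a perfect square
... continuing the search (or via continued fractions) ...
y = 16: x² = 65·16² + 1 = 16641, x = 129 ✓

Verify: 129² - 65·16² = 16641 - 16640 = 1 ✓

x = 129, y = 16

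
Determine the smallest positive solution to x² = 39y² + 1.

We seek the smallest positive integers (x, y) with x² - 39y² = 1, i.e., x² = 39y² + 1.
Try successive y values:
y = 1: x² = 39·1² + 1 = 40, not a perfect square
y = 2: x² = 39·2² + 1 = 157, not a perfect square
y = 3: x² = 39·3² + 1 = 352, not a perfect square
... continuing the search (or via continued fractions) ...
y = 4: x² = 39·4² + 1 = 625, x = 25 ✓

Verify: 25² - 39·4² = 625 - 624 = 1 ✓

x = 25, y = 4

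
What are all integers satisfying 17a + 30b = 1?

Step 1: Compute gcd(17, 30) = 1.
Since 1 divides 1, solutions exist.

Step 2: Find a particular solution using extended Euclidean algorithm.
We get a₀ = -7, b₀ = 4.
Check: 17*-7 + 30*4 = 1 = 1 ✓

Step 3: Write the general solution.
a = -7 + (30/1)t = -7 + 30t
b = 4 - (17/1)t = 4 - 17t
for any integer t.

a = -7 + 30t, b = 4 - 17t for integer t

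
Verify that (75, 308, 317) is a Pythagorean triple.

Compute a² + b²:
75² + 308² = 5625 + 94864 = 100489
Compute c²:
317² = 100489
Since 100489 = 100489, it is a Pythagorean triple.

Yes, it is a Pythagorean triple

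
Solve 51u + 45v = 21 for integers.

Step 1: Check solvability.
gcd(51, 45) = 3
Since 3 divides 21, solutions exist.

Step 2: Apply extended Euclidean algorithm to find gcd.
We find integers such that 51*x0 + 45*y0 = 3

Step 3: Scale the particular solution.
Multiply by 21/3 = 7:
u = -49, v = 56

Step 4: Verify.
51*(-49) + 45*(56) = 21 = 21 ✓

u = -49, v = 56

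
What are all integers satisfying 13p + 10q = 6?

Step 1: Compute gcd(13, 10) = 1.
Since 1 divides 6, solutions exist.

Step 2: Find a particular solution using extended Euclidean algorithm.
We get p₀ = -18, q₀ = 24.
Check: 13*-18 + 10*24 = 6 = 6 ✓

Step 3: Write the general solution.
p = -18 + (10/1)t = -18 + 10t
q = 24 - (13/1)t = 24 - 13t
for any integer t.

p = -18 + 10t, q = 24 - 13t for integer t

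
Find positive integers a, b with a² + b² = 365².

We need a² + b² = 365² = 133225.
Trying: 357² + 76² = 127449 + 5776 = 133225 ✓

(357, 76, 365)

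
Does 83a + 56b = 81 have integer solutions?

Step 1: Compute gcd(83, 56).
gcd(83, 56) = 1

Step 2: Check divisibility.
Does 1 divide 81? 81 = 1 x 81, so yes.

By the theorem on linear Diophantine equations, 83a + 56b = 81 has integer solutions if and only if gcd(83, 56) divides 81. Since 1 | 81, solutions exist.

Yes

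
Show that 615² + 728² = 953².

Compute a² + b² = 615² + 728² = 378225 + 529984 = 908209
Compute c² = 953² = 908209
Since 908209 = 908209, confirmed.

Yes, it is a Pythagorean triple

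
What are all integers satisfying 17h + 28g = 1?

Step 1: Compute gcd(17, 28) = 1.
Since 1 divides 1, solutions exist.

Step 2: Find a particular solution using extended Euclidean algorithm.
We get h₀ = 5, g₀ = -3.
Check: 17*5 + 28*-3 = 1 = 1 ✓

Step 3: Write the general solution.
h = 5 + (28/1)t = 5 + 28t
g = -3 - (17/1)t = -3 - 17t
for any integer t.

h = 5 + 28t, g = -3 - 17t for integer t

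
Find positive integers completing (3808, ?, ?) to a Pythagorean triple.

We need the other leg and hypotenuse such that 3808² + x² = c².
Take x = 744, c = 3880: 3808² + 744² = 14500864 + 553536 = 15054400 = 3880² ✓
Triple: (744, 3808, 3880)

(744, 3808, 3880)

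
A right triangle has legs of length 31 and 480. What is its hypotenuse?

c² = a² + b² = 31² + 480² = 961 + 230400 = 231361
c = 481

481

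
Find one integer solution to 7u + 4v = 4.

Step 1: Check solvability.
gcd(7, 4) = 1
Since 1 divides 4, solutions exist.

Step 2: Apply extended Euclidean algorithm to find gcd.
We find integers such that 7*x0 + 4*y0 = 1

Step 3: Scale the particular solution.
Multiply by 4/1 = 4:
u = -4, v = 8

Step 4: Verify.
7*(-4) + 4*(8) = 4 = 4 ✓

u = -4, v = 8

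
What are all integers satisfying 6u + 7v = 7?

Step 1: Compute gcd(6, 7) = 1.
Since 1 divides 7, solutions exist.

Step 2: Find a particular solution using extended Euclidean algorithm.
We get u₀ = -7, v₀ = 7.
Check: 6*-7 + 7*7 = 7 = 7 ✓

Step 3: Write the general solution.
u = -7 + (7/1)t = -7 + 7t
v = 7 - (6/1)t = 7 - 6t
for any integer t.

u = -7 + 7t, v = 7 - 6t for integer t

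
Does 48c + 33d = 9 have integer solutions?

Step 1: Compute gcd(48, 33).
gcd(48, 33) = 3

Step 2: Check divisibility.
Does 3 divide 9? 9 = 3 x 3, so yes.

By the theorem on linear Diophantine equations, 48c + 33d = 9 has integer solutions if and only if gcd(48, 33) divides 9. Since 3 | 9, solutions exist.

Yes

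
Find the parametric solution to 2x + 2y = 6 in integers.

Step 1: Compute gcd(2, 2) = 2.
Since 2 divides 6, solutions exist.

Step 2: Find a particular solution using extended Euclidean algorithm.
We get x₀ = 0, y₀ = 3.
Check: 2*0 + 2*3 = 6 = 6 ✓

Step 3: Write the general solution.
x = 0 + (2/2)t = 0 + 1t
y = 3 - (2/2)t = 3 - 1t
for any integer t.

x = 0 + 1t, y = 3 - 1t for integer t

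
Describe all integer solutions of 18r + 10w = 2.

Step 1: Compute gcd(18, 10) = 2.
Since 2 divides 2, solutions exist.

Step 2: Find a particular solution using extended Euclidean algorithm.
We get r₀ = -1, w₀ = 2.
Check: 18*-1 + 10*2 = 2 = 2 ✓

Step 3: Write the general solution.
r = -1 + (10/2)t = -1 + 5t
w = 2 - (18/2)t = 2 - 9t
for any integer t.

r = -1 + 5t, w = 2 - 9t for integer t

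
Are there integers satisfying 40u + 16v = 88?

Step 1: Compute gcd(40, 16).
gcd(40, 16) = 8

Step 2: Check divisibility.
Does 8 divide 88? 88 = 8 x 11, so yes.

By the theorem on linear Diophantine equations, 40u + 16v = 88 has integer solutions if and only if gcd(40, 16) divides 88. Since 8 | 88, solutions exist.

Yes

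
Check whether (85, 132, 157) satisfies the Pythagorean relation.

Compute a² + b²:
85² + 132² = 7225 + 17424 = 24649
Compute c²:
157² = 24649
Since 24649 = 24649, it is a Pythagorean triple.

Yes, it is a Pythagorean triple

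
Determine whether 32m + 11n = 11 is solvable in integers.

Step 1: Compute gcd(32, 11).
gcd(32, 11) = 1

Step 2: Check divisibility.
Does 1 divide 11? 11 = 1 x 11, so yes.

By the theorem on linear Diophantine equations, 32m + 11n = 11 has integer solutions if and only if gcd(32, 11) divides 11. Since 1 | 11, solutions exist.

Yes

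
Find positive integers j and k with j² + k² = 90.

We need to find integers j, k > 0 such that j² + k² = 90.
Trying j = 3: k² = 90 - 3² = 90 - 9 = 81
k = 9
Check: 3² + 9² = 9 + 81 = 90 ✓

90 = 3² + 9²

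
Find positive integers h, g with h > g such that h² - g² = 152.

Factor: h² - g² = (h+g)(h-g) = 152.
We need two factors of 152 with the same parity.
Use h+g = 76 and h-g = 2 (product 76·2 = 152).
Adding: 2h = 78, so h = 39.
Subtracting: 2g = 74, so g = 37.
Check: 39² - 37² = 1521 - 1369 = 152 ✓

h = 39, g = 37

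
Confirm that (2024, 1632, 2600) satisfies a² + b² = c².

Compute a² + b² = 2024² + 1632² = 4096576 + 2663424 = 6760000
Compute c² = 2600² = 6760000
Since 6760000 = 6760000, confirmed.

Yes, it is a Pythagorean triple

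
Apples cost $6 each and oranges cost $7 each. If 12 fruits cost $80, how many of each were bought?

Let a = apples, o = oranges.
a + o = 12
6a + 7o = 80
Substitute o = 12 - a:
6a + 7(12 - a) = 80
(6 - 7)a = 80 - 84
-1a = -4
a = 4, o = 12 - 4 = 8

Apples: 4, Oranges: 8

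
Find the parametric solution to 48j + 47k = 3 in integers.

Step 1: Compute gcd(48, 47) = 1.
Since 1 divides 3, solutions exist.

Step 2: Find a particular solution using extended Euclidean algorithm.
We get j₀ = 3, k₀ = -3.
Check: 48*3 + 47*-3 = 3 = 3 ✓

Step 3: Write the general solution.
j = 3 + (47/1)t = 3 + 47t
k = -3 - (48/1)t = -3 - 48t
for any integer t.

j = 3 + 47t, k = -3 - 48t for integer t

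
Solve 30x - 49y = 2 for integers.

Step 1: Check solvability.
gcd(30, 49) = 1
Since 1 divides 2, solutions exist.

Step 2: Apply extended Euclidean algorithm to find gcd.
We find integers such that 30*x0 + 49*y0 = 1

Step 3: Scale the particular solution.
Multiply by 2/1 = 2:
x = 36, y = 22

Step 4: Verify.
30*(36) - 49*(22) = 2 = 2 ✓

x = 36, y = 22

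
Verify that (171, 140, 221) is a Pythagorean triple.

Compute a² + b² = 171² + 140² = 29241 + 19600 = 48841
Compute c² = 221² = 48841
Since 48841 = 48841, confirmed.

Yes, it is a Pythagorean triple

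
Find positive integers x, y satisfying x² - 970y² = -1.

We need x² = 970y² - 1. Try successive y:
y = 1: x² = 970·1² - 1 = 969, not a perfect square
y = 2: x² = 970·2² - 1 = 3879, not a perfect square
y = 3: x² = 970·3² - 1 = 8729, not a perfect square
...
y = 10537: x² = 970·10537² - 1 = 107697517929 = 328173² ✓
Check: 328173² - 970·10537² = 107697517929 - 107697517930 = -1 ✓

x = 328173, y = 10537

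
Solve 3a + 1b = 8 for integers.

Step 1: Check solvability.
gcd(3, 1) = 1
Since 1 divides 8, solutions exist.

Step 2: Apply extended Euclidean algorithm to find gcd.
We find integers such that 3*x0 + 1*y0 = 1

Step 3: Scale the particular solution.
Multiply by 8/1 = 8:
a = 0, b = 8

Step 4: Verify.
3*(0) + 1*(8) = 8 = 8 ✓

a = 0, b = 8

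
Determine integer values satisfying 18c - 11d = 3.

Step 1: Check solvability.
gcd(18, 11) = 1
Since 1 divides 3, solutions exist.

Step 2: Apply extended Euclidean algorithm to find gcd.
We find integers such that 18*x0 + 11*y0 = 1

Step 3: Scale the particular solution.
Multiply by 3/1 = 3:
c = -9, d = -15

Step 4: Verify.
18*(-9) - 11*(-15) = 3 = 3 ✓

c = -9, d = -15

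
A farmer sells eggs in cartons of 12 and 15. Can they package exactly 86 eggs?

We need non-negative a, b with 12a + 15b = 86.
gcd(12, 15) = 3, and 3 does not divide 86.
No integer solutions exist.

No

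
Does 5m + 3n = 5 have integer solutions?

Step 1: Compute gcd(5, 3).
gcd(5, 3) = 1

Step 2: Check divisibility.
Does 1 divide 5? 5 = 1 x 5, so yes.

By the theorem on linear Diophantine equations, 5m + 3n = 5 has integer solutions if and only if gcd(5, 3) divides 5. Since 1 | 5, solutions exist.

Yes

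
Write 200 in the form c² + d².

We need to find integers c, d > 0 such that c² + d² = 200.
Trying c = 2: d² = 200 - 2² = 200 - 4 = 196
d = 14
Check: 2² + 14² = 4 + 196 = 200 ✓

200 = 2² + 14²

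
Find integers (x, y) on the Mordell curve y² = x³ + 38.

Try small integer x values and check whether x³ + 38 is a perfect square.
x = 11: x³ + 38 = 11³ + 38 = 1331 + 38 = 1369
Is 1369 a perfect square? 37² = 1369 ✓
So (x, y) = (11, -37) is a solution.

x = 11, y = -37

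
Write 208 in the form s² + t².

We need to find integers s, t > 0 such that s² + t² = 208.
Trying s = 8: t² = 208 - 8² = 208 - 64 = 144
t = 12
Check: 8² + 12² = 64 + 144 = 208 ✓

208 = 8² + 12²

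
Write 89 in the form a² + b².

We need to find integers a, b > 0 such that a² + b² = 89.
Trying a = 5: b² = 89 - 5² = 89 - 25 = 64
b = 8
Check: 5² + 8² = 25 + 64 = 89 ✓

89 = 5² + 8²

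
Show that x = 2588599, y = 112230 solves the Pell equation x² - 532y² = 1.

Compute x² = 2588599² = 6700844782801
Compute 532y² = 532·112230² = 532·12595572900 = 6700844782800
x² - 532y² = 6700844782801 - 6700844782800 = 1
Since this equals 1, (2588599, 112230) is a solution.

Yes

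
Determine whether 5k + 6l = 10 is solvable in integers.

Step 1: Compute gcd(5, 6).
gcd(5, 6) = 1

Step 2: Check divisibility.
Does 1 divide 10? 10 = 1 x 10, so yes.

By the theorem on linear Diophantine equations, 5k + 6l = 10 has integer solutions if and only if gcd(5, 6) divides 10. Since 1 | 10, solutions exist.

Yes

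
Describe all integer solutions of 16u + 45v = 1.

Step 1: Compute gcd(16, 45) = 1.
Since 1 divides 1, solutions exist.

Step 2: Find a particular solution using extended Euclidean algorithm.
We get u₀ = -14, v₀ = 5.
Check: 16*-14 + 45*5 = 1 = 1 ✓

Step 3: Write the general solution.
u = -14 + (45/1)t = -14 + 45t
v = 5 - (16/1)t = 5 - 16t
for any integer t.

u = -14 + 45t, v = 5 - 16t for integer t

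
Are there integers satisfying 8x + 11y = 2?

Step 1: Compute gcd(8, 11).
gcd(8, 11) = 1

Step 2: Check divisibility.
Does 1 divide 2? 2 = 1 x 2, so yes.

By the theorem on linear Diophantine equations, 8x + 11y = 2 has integer solutions if and only if gcd(8, 11) divides 2. Since 1 | 2, solutions exist.

Yes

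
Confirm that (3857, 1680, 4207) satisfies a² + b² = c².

Compute a² + b² = 3857² + 1680² = 14876449 + 2822400 = 17698849
Compute c² = 4207² = 17698849
Since 17698849 = 17698849, confirmed.

Yes, it is a Pythagorean triple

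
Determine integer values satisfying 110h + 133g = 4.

Step 1: Check solvability.
gcd(110, 133) = 1
Since 1 divides 4, solutions exist.

Step 2: Apply extended Euclidean algorithm to find gcd.
We find integers such that 110*x0 + 133*y0 = 1

Step 3: Scale the particular solution.
Multiply by 4/1 = 4:
h = 208, g = -172

Step 4: Verify.
110*(208) + 133*(-172) = 4 = 4 ✓

h = 208, g = -172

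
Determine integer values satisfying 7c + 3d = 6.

Step 1: Check solvability.
gcd(7, 3) = 1
Since 1 divides 6, solutions exist.

Step 2: Apply extended Euclidean algorithm to find gcd.
We find integers such that 7*x0 + 3*y0 = 1

Step 3: Scale the particular solution.
Multiply by 6/1 = 6:
c = 6, d = -12

Step 4: Verify.
7*(6) + 3*(-12) = 6 = 6 ✓

c = 6, d = -12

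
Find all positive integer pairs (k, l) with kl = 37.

The positive divisors of 37 are: 1, 37.
Each divisor d gives the pair (d, 37/d):
(1, 37), (37, 1)

(1, 37), (37, 1)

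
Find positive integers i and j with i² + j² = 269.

We need to find integers i, j > 0 such that i² + j² = 269.
Trying i = 10: j² = 269 - 10² = 269 - 100 = 169
j = 13
Check: 10² + 13² = 100 + 169 = 269 ✓

269 = 10² + 13²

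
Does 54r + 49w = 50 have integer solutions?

Step 1: Compute gcd(54, 49).
gcd(54, 49) = 1

Step 2: Check divisibility.
Does 1 divide 50? 50 = 1 x 50, so yes.

By the theorem on linear Diophantine equations, 54r + 49w = 50 has integer solutions if and only if gcd(54, 49) divides 50. Since 1 | 50, solutions exist.

Yes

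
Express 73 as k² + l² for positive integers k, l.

We need to find integers k, l > 0 such that k² + l² = 73.
Trying k = 3: l² = 73 - 3² = 73 - 9 = 64
l = 8
Check: 3² + 8² = 9 + 64 = 73 ✓

73 = 3² + 8²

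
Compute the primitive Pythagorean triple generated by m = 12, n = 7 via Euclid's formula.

a = m² - n² = 12² - 7² = 144 - 49 = 95
b = 2mn = 2·12·7 = 168
c = m² + n² = 144 + 49 = 193
Verify: 95² + 168² = 9025 + 28224 = 37249 = 193² ✓

(95, 168, 193)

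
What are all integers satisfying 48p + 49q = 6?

Step 1: Compute gcd(48, 49) = 1.
Since 1 divides 6, solutions exist.

Step 2: Find a particular solution using extended Euclidean algorithm.
We get p₀ = -6, q₀ = 6.
Check: 48*-6 + 49*6 = 6 = 6 ✓

Step 3: Write the general solution.
p = -6 + (49/1)t = -6 + 49t
q = 6 - (48/1)t = 6 - 48t
for any integer t.

p = -6 + 49t, q = 6 - 48t for integer t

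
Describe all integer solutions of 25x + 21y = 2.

Step 1: Compute gcd(25, 21) = 1.
Since 1 divides 2, solutions exist.

Step 2: Find a particular solution using extended Euclidean algorithm.
We get x₀ = -10, y₀ = 12.
Check: 25*-10 + 21*12 = 2 = 2 ✓

Step 3: Write the general solution.
x = -10 + (21/1)t = -10 + 21t
y = 12 - (25/1)t = 12 - 25t
for any integer t.

x = -10 + 21t, y = 12 - 25t for integer t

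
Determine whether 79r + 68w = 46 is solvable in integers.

Step 1: Compute gcd(79, 68).
gcd(79, 68) = 1

Step 2: Check divisibility.
Does 1 divide 46? 46 = 1 x 46, so yes.

By the theorem on linear Diophantine equations, 79r + 68w = 46 has integer solutions if and only if gcd(79, 68) divides 46. Since 1 | 46, solutions exist.

Yes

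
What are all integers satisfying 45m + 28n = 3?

Step 1: Compute gcd(45, 28) = 1.
Since 1 divides 3, solutions exist.

Step 2: Find a particular solution using extended Euclidean algorithm.
We get m₀ = 15, n₀ = -24.
Check: 45*15 + 28*-24 = 3 = 3 ✓

Step 3: Write the general solution.
m = 15 + (28/1)t = 15 + 28t
n = -24 - (45/1)t = -24 - 45t
for any integer t.

m = 15 + 28t, n = -24 - 45t for integer t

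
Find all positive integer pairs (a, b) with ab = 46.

The positive divisors of 46 are: 1, 2, 23, 46.
Each divisor d gives the pair (d, 46/d):
(1, 46), (2, 23), (23, 2), (46, 1)

(1, 46), (2, 23), (23, 2), (46, 1)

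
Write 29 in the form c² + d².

We need to find integers c, d > 0 such that c² + d² = 29.
Trying c = 2: d² = 29 - 2² = 29 - 4 = 25
d = 5
Check: 2² + 5² = 4 + 25 = 29 ✓

29 = 2² + 5²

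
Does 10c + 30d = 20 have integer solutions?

Step 1: Compute gcd(10, 30).
gcd(10, 30) = 10

Step 2: Check divisibility.
Does 10 divide 20? 20 = 10 x 2, so yes.

By the theorem on linear Diophantine equations, 10c + 30d = 20 has integer solutions if and only if gcd(10, 30) divides 20. Since 10 | 20, solutions exist.

Yes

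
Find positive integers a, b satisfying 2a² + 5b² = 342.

Try small values of a and check whether (342 - 2a²)/5 is a perfect square.
a = 9: 2·9² = 162, so 5b² = 342 - 162 = 180, giving b² = 36, b = 6.
Check: 2·9² + 5·6² = 162 + 180 = 342 ✓

a = 9, b = 6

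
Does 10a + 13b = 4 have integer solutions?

Step 1: Compute gcd(10, 13).
gcd(10, 13) = 1

Step 2: Check divisibility.
Does 1 divide 4? 4 = 1 x 4, so yes.

By the theorem on linear Diophantine equations, 10a + 13b = 4 has integer solutions if and only if gcd(10, 13) divides 4. Since 1 | 4, solutions exist.

Yes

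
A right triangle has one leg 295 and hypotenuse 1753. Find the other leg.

b² = c² - a² = 3073009 - 87025 = 2985984
b = 1728

1728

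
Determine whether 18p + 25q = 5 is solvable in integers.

Step 1: Compute gcd(18, 25).
gcd(18, 25) = 1

Step 2: Check divisibility.
Does 1 divide 5? 5 = 1 x 5, so yes.

By the theorem on linear Diophantine equations, 18p + 25q = 5 has integer solutions if and only if gcd(18, 25) divides 5. Since 1 | 5, solutions exist.

Yes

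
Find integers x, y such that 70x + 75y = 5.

Step 1: Check solvability.
gcd(70, 75) = 5
Since 5 divides 5, solutions exist.

Step 2: Apply extended Euclidean algorithm to find gcd.
We find integers such that 70*x0 + 75*y0 = 5

Step 3: Scale the particular solution.
Multiply by 5/5 = 1:
x = -1, y = 1

Step 4: Verify.
70*(-1) + 75*(1) = 5 = 5 ✓

x = -1, y = 1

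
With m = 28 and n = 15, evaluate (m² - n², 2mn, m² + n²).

a = m² - n² = 784 - 225 = 559
b = 2mn = 2·28·15 = 840
c = m² + n² = 784 + 225 = 1009
Verify: 559² + 840² = 312481 + 705600 = 1018081 = 1009² ✓

(559, 840, 1009)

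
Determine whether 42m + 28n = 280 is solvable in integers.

Step 1: Compute gcd(42, 28).
gcd(42, 28) = 14

Step 2: Check divisibility.
Does 14 divide 280? 280 = 14 x 20, so yes.

By the theorem on linear Diophantine equations, 42m + 28n = 280 has integer solutions if and only if gcd(42, 28) divides 280. Since 14 | 280, solutions exist.

Yes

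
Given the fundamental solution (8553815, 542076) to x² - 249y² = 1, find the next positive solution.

Solutions to x² - Dy² = 1 are generated by powers of (x₀ + y₀√D).
The next solution satisfies x₁ + y₁√249 = (x₀ + y₀√249)², giving:
x₁ = x₀² + 249y₀² = 8553815² + 249·542076² = 73167751054225 + 73167751054224 = 146335502108449
y₁ = 2x₀y₀ = 2·8553815·542076 = 9273635639880

Verify: 146335502108449² - 249·9273635639880² = 21414079177331881724557185601 - 21414079177331881724557185600 = 1 ✓

x = 146335502108449, y = 9273635639880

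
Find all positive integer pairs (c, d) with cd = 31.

The positive divisors of 31 are: 1, 31.
Each divisor d gives the pair (d, 31/d):
(1, 31), (31, 1)

(1, 31), (31, 1)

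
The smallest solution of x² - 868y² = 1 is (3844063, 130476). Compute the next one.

Solutions to x² - Dy² = 1 are generated by powers of (x₀ + y₀√D).
The next solution satisfies x₁ + y₁√868 = (x₀ + y₀√868)², giving:
x₁ = x₀² + 868y₀² = 3844063² + 868·130476² = 14776820347969 + 14776820347968 = 29553640695937
y₁ = 2x₀y₀ = 2·3844063·130476 = 1003115927976

Verify: 29553640695937² - 868·1003115927976² = 873417678384543605688307969 - 873417678384543605688307968 = 1 ✓

x = 29553640695937, y = 1003115927976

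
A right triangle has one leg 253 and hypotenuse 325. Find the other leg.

b² = c² - a² = 105625 - 64009 = 41616
b = 204

204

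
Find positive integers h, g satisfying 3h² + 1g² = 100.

Try small values of h and check whether (100 - 3h²)/1 is a perfect square.
h = 5: 3·5² = 75, so 1g² = 100 - 75 = 25, giving g² = 25, g = 5.
Check: 3·5² + 1·5² = 75 + 25 = 100 ✓

h = 5, g = 5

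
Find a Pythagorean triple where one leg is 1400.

We need the other leg and hypotenuse such that 1400² + x² = c².
Take x = 159, c = 1409: 1400² + 159² = 1960000 + 25281 = 1985281 = 1409² ✓
Triple: (159, 1400, 1409)

(159, 1400, 1409)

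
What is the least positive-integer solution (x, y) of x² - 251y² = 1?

We seek the smallest positive integers (x, y) with x² - 251y² = 1, i.e., x² = 251y² + 1.
Try successive y values:
y = 1: x² = 251·1² + 1 = 252, not a perfect square
y = 2: x² = 251·2² + 1 = 1005, not a perfect square
y = 3: x² = 251·3² + 1 = 2260, not a perfect square
... continuing the search (or via continued fractions) ...
y = 231957: x² = 251·231957² + 1 = 13504816512100, x = 3674890 ✓

Verify: 3674890² - 251·231957² = 13504816512100 - 13504816512099 = 1 ✓

x = 3674890, y = 231957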